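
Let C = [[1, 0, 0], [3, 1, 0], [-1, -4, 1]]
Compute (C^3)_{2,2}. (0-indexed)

C = I + N where N = [[0, 0, 0], [3, 0, 0], [-1, -4, 0]] is strictly lower-triangular, so N^3 = 0.
(I + N)^3 = I + 3·N + 3·N^2 = [[1, 0, 0], [9, 1, 0], [-39, -12, 1]].

1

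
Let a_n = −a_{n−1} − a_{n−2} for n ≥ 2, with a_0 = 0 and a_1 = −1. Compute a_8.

With companion matrix M = [[−1, −1], [1, 0]], [a_n, a_{n−1}]ᵀ = M·[a_{n−1}, a_{n−2}]ᵀ, so [a_8, a_7]ᵀ = M⁷·[a_1, a_0]ᵀ.
M⁷ = [[−1, −1], [1, 0]], giving [a_8, a_7]ᵀ = [[1], [−1]].

1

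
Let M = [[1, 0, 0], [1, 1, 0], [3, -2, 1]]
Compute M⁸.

[[1, 0, 0], [8, 1, 0], [-32, -16, 1]]

M = I + N where N = [[0, 0, 0], [1, 0, 0], [3, -2, 0]] is strictly lower-triangular, so N³ = 0.
(I + N)⁸ = I + 8·N + 28·N² = [[1, 0, 0], [8, 1, 0], [-32, -16, 1]].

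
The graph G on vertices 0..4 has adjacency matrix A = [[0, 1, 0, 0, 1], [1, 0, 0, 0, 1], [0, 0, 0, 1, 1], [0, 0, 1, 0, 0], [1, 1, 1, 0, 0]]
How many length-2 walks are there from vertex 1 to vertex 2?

1

The number of length-2 walks from vertex 1 to vertex 2 is entry (1,2) of A², where A is the adjacency matrix.
A² = [[2, 1, 1, 0, 1], [1, 2, 1, 0, 1], [1, 1, 2, 0, 0], [0, 0, 0, 1, 1], [1, 1, 0, 1, 3]]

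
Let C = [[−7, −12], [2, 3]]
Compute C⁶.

[[2185, 4368], [−728, −1455]]

tr C = −4 and det C = 3, so the characteristic polynomial is λ² − (−4)λ + (3) with roots −1 and −3.
Eigenvectors give P = [[−2, 3], [1, −1]] with P⁻¹ = [[1, 3], [1, 2]], and C = P·diag(−1, −3)·P⁻¹.
Then C⁶ = P·diag(1, 729)·P⁻¹ = [[−2, 2187], [1, −729]] · [[1, 3], [1, 2]] = [[2185, 4368], [−728, −1455]].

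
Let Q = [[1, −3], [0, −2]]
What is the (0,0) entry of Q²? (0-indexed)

1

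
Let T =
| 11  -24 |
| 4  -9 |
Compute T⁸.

[[19681, -39360], [6560, -13119]]

tr T = 2 and det T = -3, so the characteristic polynomial is λ² − (2)λ + (-3) with roots 3 and -1.
Eigenvectors give P = [[3, -2], [1, -1]] with P⁻¹ = [[1, -2], [1, -3]], and T = P·diag(3, -1)·P⁻¹.
Then T⁸ = P·diag(6561, 1)·P⁻¹ = [[19683, -2], [6561, -1]] · [[1, -2], [1, -3]] = [[19681, -39360], [6560, -13119]].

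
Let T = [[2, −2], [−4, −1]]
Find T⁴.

T² = [[12, −2], [−4, 9]]
T³ = [[32, −22], [−44, −1]]
T⁴ = [[152, −42], [−84, 89]]

[[152, −42], [−84, 89]]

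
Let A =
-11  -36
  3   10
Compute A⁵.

[[-131, -396], [33, 100]]

tr A = -1 and det A = -2, so the characteristic polynomial is λ² − (-1)λ + (-2) with roots 1 and -2.
Eigenvectors give P = [[-3, 4], [1, -1]] with P⁻¹ = [[1, 4], [1, 3]], and A = P·diag(1, -2)·P⁻¹.
Then A⁵ = P·diag(1, -32)·P⁻¹ = [[-3, -128], [1, 32]] · [[1, 4], [1, 3]] = [[-131, -396], [33, 100]].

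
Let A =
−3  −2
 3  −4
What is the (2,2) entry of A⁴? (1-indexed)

−194

A² = [[3, 14], [−21, 10]]
A³ = [[33, −62], [93, 2]]
A⁴ = [[−285, 182], [−273, −194]]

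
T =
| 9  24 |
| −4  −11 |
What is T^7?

tr T = −2 and det T = −3, so the characteristic polynomial is λ² − (−2)λ + (−3) with roots −3 and 1.
Eigenvectors give P = [[2, −3], [−1, 1]] with P⁻¹ = [[−1, −3], [−1, −2]], and T = P·diag(−3, 1)·P⁻¹.
Then T^7 = P·diag(−2187, 1)·P⁻¹ = [[−4374, −3], [2187, 1]] · [[−1, −3], [−1, −2]] = [[4377, 13128], [−2188, −6563]].

[[4377, 13128], [−2188, −6563]]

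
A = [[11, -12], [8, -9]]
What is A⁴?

[[241, -240], [160, -159]]

tr A = 2 and det A = -3, so the characteristic polynomial is λ² − (2)λ + (-3) with roots 3 and -1.
Eigenvectors give P = [[3, 1], [2, 1]] with P⁻¹ = [[1, -1], [-2, 3]], and A = P·diag(3, -1)·P⁻¹.
Then A⁴ = P·diag(81, 1)·P⁻¹ = [[243, 1], [162, 1]] · [[1, -1], [-2, 3]] = [[241, -240], [160, -159]].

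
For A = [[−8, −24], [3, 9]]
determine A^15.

A² = A (a projection; rank 1, trace 1), so A^15 = A.

[[−8, −24], [3, 9]]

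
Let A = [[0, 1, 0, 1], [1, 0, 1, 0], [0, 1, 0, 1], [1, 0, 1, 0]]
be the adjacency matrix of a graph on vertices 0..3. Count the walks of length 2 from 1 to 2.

0

The number of length-2 walks from vertex 1 to vertex 2 is entry (1,2) of A², where A is the adjacency matrix.
A² = [[2, 0, 2, 0], [0, 2, 0, 2], [2, 0, 2, 0], [0, 2, 0, 2]]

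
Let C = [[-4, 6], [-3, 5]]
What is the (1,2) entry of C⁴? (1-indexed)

30

tr C = 1 and det C = -2, so the characteristic polynomial is λ² − (1)λ + (-2) with roots 2 and -1.
Eigenvectors give P = [[1, 2], [1, 1]] with P⁻¹ = [[-1, 2], [1, -1]], and C = P·diag(2, -1)·P⁻¹.
Then C⁴ = P·diag(16, 1)·P⁻¹ = [[16, 2], [16, 1]] · [[-1, 2], [1, -1]] = [[-14, 30], [-15, 31]].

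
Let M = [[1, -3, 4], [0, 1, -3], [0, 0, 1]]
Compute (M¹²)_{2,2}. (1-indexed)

1

M = I + N where N = [[0, -3, 4], [0, 0, -3], [0, 0, 0]] is strictly upper-triangular, so N³ = 0.
(I + N)¹² = I + 12·N + 66·N² = [[1, -36, 642], [0, 1, -36], [0, 0, 1]].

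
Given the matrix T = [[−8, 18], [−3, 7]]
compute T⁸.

tr T = −1 and det T = −2, so the characteristic polynomial is λ² − (−1)λ + (−2) with roots −2 and 1.
Eigenvectors give P = [[3, −2], [1, −1]] with P⁻¹ = [[1, −2], [1, −3]], and T = P·diag(−2, 1)·P⁻¹.
Then T⁸ = P·diag(256, 1)·P⁻¹ = [[768, −2], [256, −1]] · [[1, −2], [1, −3]] = [[766, −1530], [255, −509]].

[[766, −1530], [255, −509]]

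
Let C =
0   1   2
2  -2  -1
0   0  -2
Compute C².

[[2, -2, -5], [-4, 6, 8], [0, 0, 4]]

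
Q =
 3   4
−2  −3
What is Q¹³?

Q² = I (check: tr Q = 0 and det Q = −1), so Q¹³ = Q since 13 is odd.

[[3, 4], [−2, −3]]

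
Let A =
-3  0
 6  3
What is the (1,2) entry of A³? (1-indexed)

0

tr A = 0 and det A = -9, so the characteristic polynomial is λ² − (0)λ + (-9) with roots -3 and 3.
Eigenvectors give P = [[-1, 0], [1, -1]] with P⁻¹ = [[-1, 0], [-1, -1]], and A = P·diag(-3, 3)·P⁻¹.
Then A³ = P·diag(-27, 27)·P⁻¹ = [[27, 0], [-27, -27]] · [[-1, 0], [-1, -1]] = [[-27, 0], [54, 27]].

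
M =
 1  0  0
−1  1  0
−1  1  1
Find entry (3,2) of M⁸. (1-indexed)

M = I + N where N = [[0, 0, 0], [−1, 0, 0], [−1, 1, 0]] is strictly lower-triangular, so N³ = 0.
(I + N)⁸ = I + 8·N + 28·N² = [[1, 0, 0], [−8, 1, 0], [−36, 8, 1]].

8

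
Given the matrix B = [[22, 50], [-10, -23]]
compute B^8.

tr B = -1 and det B = -6, so the characteristic polynomial is λ² − (-1)λ + (-6) with roots -3 and 2.
Eigenvectors give P = [[2, 5], [-1, -2]] with P⁻¹ = [[-2, -5], [1, 2]], and B = P·diag(-3, 2)·P⁻¹.
Then B^8 = P·diag(6561, 256)·P⁻¹ = [[13122, 1280], [-6561, -512]] · [[-2, -5], [1, 2]] = [[-24964, -63050], [12610, 31781]].

[[-24964, -63050], [12610, 31781]]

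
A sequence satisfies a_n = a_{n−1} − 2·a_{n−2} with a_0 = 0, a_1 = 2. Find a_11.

46

With companion matrix B = [[1, −2], [1, 0]], [a_n, a_{n−1}]ᵀ = B·[a_{n−1}, a_{n−2}]ᵀ, so [a_11, a_10]ᵀ = B^10·[a_1, a_0]ᵀ.
B^10 = [[23, 22], [−11, 34]], giving [a_11, a_10]ᵀ = [[46], [−22]].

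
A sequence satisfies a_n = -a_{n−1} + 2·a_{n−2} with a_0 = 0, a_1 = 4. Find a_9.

684

With companion matrix M = [[-1, 2], [1, 0]], [a_n, a_{n−1}]ᵀ = M·[a_{n−1}, a_{n−2}]ᵀ, so [a_9, a_8]ᵀ = M^8·[a_1, a_0]ᵀ.
M^8 = [[171, -170], [-85, 86]], giving [a_9, a_8]ᵀ = [[684], [-340]].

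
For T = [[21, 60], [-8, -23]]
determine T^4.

tr T = -2 and det T = -3, so the characteristic polynomial is λ² − (-2)λ + (-3) with roots -3 and 1.
Eigenvectors give P = [[-5, -3], [2, 1]] with P⁻¹ = [[1, 3], [-2, -5]], and T = P·diag(-3, 1)·P⁻¹.
Then T^4 = P·diag(81, 1)·P⁻¹ = [[-405, -3], [162, 1]] · [[1, 3], [-2, -5]] = [[-399, -1200], [160, 481]].

[[-399, -1200], [160, 481]]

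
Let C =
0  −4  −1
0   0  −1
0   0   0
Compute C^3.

[[0, 0, 0], [0, 0, 0], [0, 0, 0]]

C is strictly triangular, hence nilpotent: C^3 = 0, so C^3 = 0.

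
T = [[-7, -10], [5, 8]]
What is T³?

[[-43, -70], [35, 62]]

tr T = 1 and det T = -6, so the characteristic polynomial is λ² − (1)λ + (-6) with roots 3 and -2.
Eigenvectors give P = [[-1, 2], [1, -1]] with P⁻¹ = [[1, 2], [1, 1]], and T = P·diag(3, -2)·P⁻¹.
Then T³ = P·diag(27, -8)·P⁻¹ = [[-27, -16], [27, 8]] · [[1, 2], [1, 1]] = [[-43, -70], [35, 62]].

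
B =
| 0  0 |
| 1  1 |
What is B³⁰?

[[0, 0], [1, 1]]

B² = B (a projection; rank 1, trace 1), so B³⁰ = B.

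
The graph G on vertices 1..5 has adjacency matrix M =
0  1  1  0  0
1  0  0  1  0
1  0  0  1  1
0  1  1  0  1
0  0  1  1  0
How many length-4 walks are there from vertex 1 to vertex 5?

6

The number of length-4 walks from vertex 1 to vertex 5 is entry (1,5) of M⁴, where M is the adjacency matrix.
M² = [[2, 0, 0, 2, 1], [0, 2, 2, 0, 1], [0, 2, 3, 1, 1], [2, 0, 1, 3, 1], [1, 1, 1, 1, 2]]
M³ = [[0, 4, 5, 1, 2], [4, 0, 1, 5, 2], [5, 1, 2, 6, 4], [1, 5, 6, 2, 4], [2, 2, 4, 4, 2]]
M⁴ = [[9, 1, 3, 11, 6], [1, 9, 11, 3, 6], [3, 11, 15, 7, 8], [11, 3, 7, 15, 8], [6, 6, 8, 8, 8]]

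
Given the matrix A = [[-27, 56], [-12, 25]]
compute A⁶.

tr A = -2 and det A = -3, so the characteristic polynomial is λ² − (-2)λ + (-3) with roots 1 and -3.
Eigenvectors give P = [[2, 7], [1, 3]] with P⁻¹ = [[-3, 7], [1, -2]], and A = P·diag(1, -3)·P⁻¹.
Then A⁶ = P·diag(1, 729)·P⁻¹ = [[2, 5103], [1, 2187]] · [[-3, 7], [1, -2]] = [[5097, -10192], [2184, -4367]].

[[5097, -10192], [2184, -4367]]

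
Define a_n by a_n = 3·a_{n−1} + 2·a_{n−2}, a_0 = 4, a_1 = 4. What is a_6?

With companion matrix Q = [[3, 2], [1, 0]], [a_n, a_{n−1}]ᵀ = Q·[a_{n−1}, a_{n−2}]ᵀ, so [a_6, a_5]ᵀ = Q⁵·[a_1, a_0]ᵀ.
Q⁵ = [[495, 278], [139, 78]], giving [a_6, a_5]ᵀ = [[3092], [868]].

3092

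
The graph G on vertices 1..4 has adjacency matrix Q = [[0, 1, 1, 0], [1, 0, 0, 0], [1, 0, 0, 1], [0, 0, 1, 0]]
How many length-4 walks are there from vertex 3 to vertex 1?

The number of length-4 walks from vertex 3 to vertex 1 is entry (3,1) of Q^4, where Q is the adjacency matrix.
Q^2 = [[2, 0, 0, 1], [0, 1, 1, 0], [0, 1, 2, 0], [1, 0, 0, 1]]
Q^3 = [[0, 2, 3, 0], [2, 0, 0, 1], [3, 0, 0, 2], [0, 1, 2, 0]]
Q^4 = [[5, 0, 0, 3], [0, 2, 3, 0], [0, 3, 5, 0], [3, 0, 0, 2]]

0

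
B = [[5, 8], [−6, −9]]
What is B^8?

tr B = −4 and det B = 3, so the characteristic polynomial is λ² − (−4)λ + (3) with roots −3 and −1.
Eigenvectors give P = [[−1, 4], [1, −3]] with P⁻¹ = [[3, 4], [1, 1]], and B = P·diag(−3, −1)·P⁻¹.
Then B^8 = P·diag(6561, 1)·P⁻¹ = [[−6561, 4], [6561, −3]] · [[3, 4], [1, 1]] = [[−19679, −26240], [19680, 26241]].

[[−19679, −26240], [19680, 26241]]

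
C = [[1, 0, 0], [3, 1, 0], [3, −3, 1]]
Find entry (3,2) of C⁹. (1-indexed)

C = I + N where N = [[0, 0, 0], [3, 0, 0], [3, −3, 0]] is strictly lower-triangular, so N³ = 0.
(I + N)⁹ = I + 9·N + 36·N² = [[1, 0, 0], [27, 1, 0], [−297, −27, 1]].

−27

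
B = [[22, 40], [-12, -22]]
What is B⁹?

[[5632, 10240], [-3072, -5632]]

tr B = 0 and det B = -4, so the characteristic polynomial is λ² − (0)λ + (-4) with roots 2 and -2.
Eigenvectors give P = [[-2, -5], [1, 3]] with P⁻¹ = [[-3, -5], [1, 2]], and B = P·diag(2, -2)·P⁻¹.
Then B⁹ = P·diag(512, -512)·P⁻¹ = [[-1024, 2560], [512, -1536]] · [[-3, -5], [1, 2]] = [[5632, 10240], [-3072, -5632]].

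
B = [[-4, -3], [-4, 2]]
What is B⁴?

[[832, 264], [352, 304]]

B² = [[28, 6], [8, 16]]
B³ = [[-136, -72], [-96, 8]]
B⁴ = [[832, 264], [352, 304]]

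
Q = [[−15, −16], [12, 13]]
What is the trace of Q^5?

−242

tr Q = −2 and det Q = −3, so the characteristic polynomial is λ² − (−2)λ + (−3) with roots −3 and 1.
Eigenvectors give P = [[4, −1], [−3, 1]] with P⁻¹ = [[1, 1], [3, 4]], and Q = P·diag(−3, 1)·P⁻¹.
Then Q^5 = P·diag(−243, 1)·P⁻¹ = [[−972, −1], [729, 1]] · [[1, 1], [3, 4]] = [[−975, −976], [732, 733]].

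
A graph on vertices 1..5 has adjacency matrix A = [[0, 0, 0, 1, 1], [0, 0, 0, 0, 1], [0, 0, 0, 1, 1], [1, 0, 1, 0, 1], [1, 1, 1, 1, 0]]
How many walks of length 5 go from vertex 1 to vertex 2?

The number of length-5 walks from vertex 1 to vertex 2 is entry (1,2) of A⁵, where A is the adjacency matrix.
A² = [[2, 1, 2, 1, 1], [1, 1, 1, 1, 0], [2, 1, 2, 1, 1], [1, 1, 1, 3, 2], [1, 0, 1, 2, 4]]
A³ = [[2, 1, 2, 5, 6], [1, 0, 1, 2, 4], [2, 1, 2, 5, 6], [5, 2, 5, 4, 6], [6, 4, 6, 6, 4]]
A⁴ = [[11, 6, 11, 10, 10], [6, 4, 6, 6, 4], [11, 6, 11, 10, 10], [10, 6, 10, 16, 16], [10, 4, 10, 16, 22]]
A⁵ = [[20, 10, 20, 32, 38], [10, 4, 10, 16, 22], [20, 10, 20, 32, 38], [32, 16, 32, 36, 42], [38, 22, 38, 42, 40]]

10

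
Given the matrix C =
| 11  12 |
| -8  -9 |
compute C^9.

tr C = 2 and det C = -3, so the characteristic polynomial is λ² − (2)λ + (-3) with roots -1 and 3.
Eigenvectors give P = [[-1, 3], [1, -2]] with P⁻¹ = [[2, 3], [1, 1]], and C = P·diag(-1, 3)·P⁻¹.
Then C^9 = P·diag(-1, 19683)·P⁻¹ = [[1, 59049], [-1, -39366]] · [[2, 3], [1, 1]] = [[59051, 59052], [-39368, -39369]].

[[59051, 59052], [-39368, -39369]]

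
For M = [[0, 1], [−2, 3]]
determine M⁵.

[[−30, 31], [−62, 63]]

tr M = 3 and det M = 2, so the characteristic polynomial is λ² − (3)λ + (2) with roots 2 and 1.
Eigenvectors give P = [[1, −1], [2, −1]] with P⁻¹ = [[−1, 1], [−2, 1]], and M = P·diag(2, 1)·P⁻¹.
Then M⁵ = P·diag(32, 1)·P⁻¹ = [[32, −1], [64, −1]] · [[−1, 1], [−2, 1]] = [[−30, 31], [−62, 63]].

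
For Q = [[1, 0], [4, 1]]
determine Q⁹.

[[1, 0], [36, 1]]

Q = I + N where N = [[0, 0], [4, 0]] is strictly lower-triangular, so N² = 0.
(I + N)⁹ = I + 9·N = [[1, 0], [36, 1]].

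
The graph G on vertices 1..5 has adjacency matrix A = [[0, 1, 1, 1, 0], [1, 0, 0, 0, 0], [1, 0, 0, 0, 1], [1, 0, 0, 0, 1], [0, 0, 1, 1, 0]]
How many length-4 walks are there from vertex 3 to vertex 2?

The number of length-4 walks from vertex 3 to vertex 2 is entry (3,2) of A⁴, where A is the adjacency matrix.
A² = [[3, 0, 0, 0, 2], [0, 1, 1, 1, 0], [0, 1, 2, 2, 0], [0, 1, 2, 2, 0], [2, 0, 0, 0, 2]]
A³ = [[0, 3, 5, 5, 0], [3, 0, 0, 0, 2], [5, 0, 0, 0, 4], [5, 0, 0, 0, 4], [0, 2, 4, 4, 0]]
A⁴ = [[13, 0, 0, 0, 10], [0, 3, 5, 5, 0], [0, 5, 9, 9, 0], [0, 5, 9, 9, 0], [10, 0, 0, 0, 8]]

5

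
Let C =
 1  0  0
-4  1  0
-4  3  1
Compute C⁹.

[[1, 0, 0], [-36, 1, 0], [-468, 27, 1]]

C = I + N where N = [[0, 0, 0], [-4, 0, 0], [-4, 3, 0]] is strictly lower-triangular, so N³ = 0.
(I + N)⁹ = I + 9·N + 36·N² = [[1, 0, 0], [-36, 1, 0], [-468, 27, 1]].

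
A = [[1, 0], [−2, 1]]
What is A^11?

A = I + N where N = [[0, 0], [−2, 0]] is strictly lower-triangular, so N^2 = 0.
(I + N)^11 = I + 11·N = [[1, 0], [−22, 1]].

[[1, 0], [−22, 1]]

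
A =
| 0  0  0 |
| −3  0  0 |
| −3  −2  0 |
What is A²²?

[[0, 0, 0], [0, 0, 0], [0, 0, 0]]

A is strictly triangular, hence nilpotent: A³ = 0, so A²² = 0.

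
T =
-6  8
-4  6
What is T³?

[[-24, 32], [-16, 24]]

tr T = 0 and det T = -4, so the characteristic polynomial is λ² − (0)λ + (-4) with roots 2 and -2.
Eigenvectors give P = [[1, 2], [1, 1]] with P⁻¹ = [[-1, 2], [1, -1]], and T = P·diag(2, -2)·P⁻¹.
Then T³ = P·diag(8, -8)·P⁻¹ = [[8, -16], [8, -8]] · [[-1, 2], [1, -1]] = [[-24, 32], [-16, 24]].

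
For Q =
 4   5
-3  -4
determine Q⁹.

Q² = I (check: tr Q = 0 and det Q = -1), so Q⁹ = Q since 9 is odd.

[[4, 5], [-3, -4]]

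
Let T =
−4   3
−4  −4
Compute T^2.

[[4, −24], [32, 4]]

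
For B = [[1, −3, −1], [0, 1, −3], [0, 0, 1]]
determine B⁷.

[[1, −21, 182], [0, 1, −21], [0, 0, 1]]

B = I + N where N = [[0, −3, −1], [0, 0, −3], [0, 0, 0]] is strictly upper-triangular, so N³ = 0.
(I + N)⁷ = I + 7·N + 21·N² = [[1, −21, 182], [0, 1, −21], [0, 0, 1]].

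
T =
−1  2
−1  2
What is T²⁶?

[[−1, 2], [−1, 2]]

T² = T (a projection; rank 1, trace 1), so T²⁶ = T.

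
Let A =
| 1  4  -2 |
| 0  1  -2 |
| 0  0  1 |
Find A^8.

[[1, 32, -240], [0, 1, -16], [0, 0, 1]]

A = I + N where N = [[0, 4, -2], [0, 0, -2], [0, 0, 0]] is strictly upper-triangular, so N^3 = 0.
(I + N)^8 = I + 8·N + 28·N^2 = [[1, 32, -240], [0, 1, -16], [0, 0, 1]].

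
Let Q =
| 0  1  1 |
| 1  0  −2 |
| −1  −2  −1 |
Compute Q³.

[[1, 6, 7], [2, −4, −11], [−3, −9, −7]]

Q² = [[0, −2, −3], [2, 5, 3], [−1, 1, 4]]
Q³ = [[1, 6, 7], [2, −4, −11], [−3, −9, −7]]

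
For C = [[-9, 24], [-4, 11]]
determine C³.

[[-57, 168], [-28, 83]]

tr C = 2 and det C = -3, so the characteristic polynomial is λ² − (2)λ + (-3) with roots -1 and 3.
Eigenvectors give P = [[-3, -2], [-1, -1]] with P⁻¹ = [[-1, 2], [1, -3]], and C = P·diag(-1, 3)·P⁻¹.
Then C³ = P·diag(-1, 27)·P⁻¹ = [[3, -54], [1, -27]] · [[-1, 2], [1, -3]] = [[-57, 168], [-28, 83]].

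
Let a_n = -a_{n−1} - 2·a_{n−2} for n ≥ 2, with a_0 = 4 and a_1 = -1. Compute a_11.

-111

With companion matrix A = [[-1, -2], [1, 0]], [a_n, a_{n−1}]ᵀ = A·[a_{n−1}, a_{n−2}]ᵀ, so [a_11, a_10]ᵀ = A¹⁰·[a_1, a_0]ᵀ.
A¹⁰ = [[23, -22], [11, 34]], giving [a_11, a_10]ᵀ = [[-111], [125]].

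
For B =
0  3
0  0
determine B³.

B is strictly triangular, hence nilpotent: B² = 0, so B³ = 0.

[[0, 0], [0, 0]]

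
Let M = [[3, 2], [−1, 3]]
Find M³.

M² = [[7, 12], [−6, 7]]
M³ = [[9, 50], [−25, 9]]

[[9, 50], [−25, 9]]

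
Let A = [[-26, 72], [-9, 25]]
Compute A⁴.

[[136, -360], [45, -119]]

tr A = -1 and det A = -2, so the characteristic polynomial is λ² − (-1)λ + (-2) with roots -2 and 1.
Eigenvectors give P = [[-3, -8], [-1, -3]] with P⁻¹ = [[-3, 8], [1, -3]], and A = P·diag(-2, 1)·P⁻¹.
Then A⁴ = P·diag(16, 1)·P⁻¹ = [[-48, -8], [-16, -3]] · [[-3, 8], [1, -3]] = [[136, -360], [45, -119]].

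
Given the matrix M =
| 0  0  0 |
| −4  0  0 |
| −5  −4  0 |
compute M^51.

[[0, 0, 0], [0, 0, 0], [0, 0, 0]]

M is strictly triangular, hence nilpotent: M^3 = 0, so M^51 = 0.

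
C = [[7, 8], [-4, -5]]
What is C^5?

[[487, 488], [-244, -245]]

tr C = 2 and det C = -3, so the characteristic polynomial is λ² − (2)λ + (-3) with roots 3 and -1.
Eigenvectors give P = [[-2, -1], [1, 1]] with P⁻¹ = [[-1, -1], [1, 2]], and C = P·diag(3, -1)·P⁻¹.
Then C^5 = P·diag(243, -1)·P⁻¹ = [[-486, 1], [243, -1]] · [[-1, -1], [1, 2]] = [[487, 488], [-244, -245]].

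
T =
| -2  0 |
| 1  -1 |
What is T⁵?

tr T = -3 and det T = 2, so the characteristic polynomial is λ² − (-3)λ + (2) with roots -2 and -1.
Eigenvectors give P = [[-1, 0], [1, 1]] with P⁻¹ = [[-1, 0], [1, 1]], and T = P·diag(-2, -1)·P⁻¹.
Then T⁵ = P·diag(-32, -1)·P⁻¹ = [[32, 0], [-32, -1]] · [[-1, 0], [1, 1]] = [[-32, 0], [31, -1]].

[[-32, 0], [31, -1]]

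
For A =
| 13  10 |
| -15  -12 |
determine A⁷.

tr A = 1 and det A = -6, so the characteristic polynomial is λ² − (1)λ + (-6) with roots 3 and -2.
Eigenvectors give P = [[1, 2], [-1, -3]] with P⁻¹ = [[3, 2], [-1, -1]], and A = P·diag(3, -2)·P⁻¹.
Then A⁷ = P·diag(2187, -128)·P⁻¹ = [[2187, -256], [-2187, 384]] · [[3, 2], [-1, -1]] = [[6817, 4630], [-6945, -4758]].

[[6817, 4630], [-6945, -4758]]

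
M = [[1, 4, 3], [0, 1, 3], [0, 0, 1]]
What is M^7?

M = I + N where N = [[0, 4, 3], [0, 0, 3], [0, 0, 0]] is strictly upper-triangular, so N^3 = 0.
(I + N)^7 = I + 7·N + 21·N^2 = [[1, 28, 273], [0, 1, 21], [0, 0, 1]].

[[1, 28, 273], [0, 1, 21], [0, 0, 1]]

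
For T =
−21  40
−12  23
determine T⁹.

tr T = 2 and det T = −3, so the characteristic polynomial is λ² − (2)λ + (−3) with roots −1 and 3.
Eigenvectors give P = [[2, −5], [1, −3]] with P⁻¹ = [[3, −5], [1, −2]], and T = P·diag(−1, 3)·P⁻¹.
Then T⁹ = P·diag(−1, 19683)·P⁻¹ = [[−2, −98415], [−1, −59049]] · [[3, −5], [1, −2]] = [[−98421, 196840], [−59052, 118103]].

[[−98421, 196840], [−59052, 118103]]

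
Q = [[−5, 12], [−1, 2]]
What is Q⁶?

tr Q = −3 and det Q = 2, so the characteristic polynomial is λ² − (−3)λ + (2) with roots −2 and −1.
Eigenvectors give P = [[−4, −3], [−1, −1]] with P⁻¹ = [[−1, 3], [1, −4]], and Q = P·diag(−2, −1)·P⁻¹.
Then Q⁶ = P·diag(64, 1)·P⁻¹ = [[−256, −3], [−64, −1]] · [[−1, 3], [1, −4]] = [[253, −756], [63, −188]].

[[253, −756], [63, −188]]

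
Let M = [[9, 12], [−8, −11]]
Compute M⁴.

[[−159, −240], [160, 241]]

tr M = −2 and det M = −3, so the characteristic polynomial is λ² − (−2)λ + (−3) with roots −3 and 1.
Eigenvectors give P = [[−1, −3], [1, 2]] with P⁻¹ = [[2, 3], [−1, −1]], and M = P·diag(−3, 1)·P⁻¹.
Then M⁴ = P·diag(81, 1)·P⁻¹ = [[−81, −3], [81, 2]] · [[2, 3], [−1, −1]] = [[−159, −240], [160, 241]].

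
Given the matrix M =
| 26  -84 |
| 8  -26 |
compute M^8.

tr M = 0 and det M = -4, so the characteristic polynomial is λ² − (0)λ + (-4) with roots -2 and 2.
Eigenvectors give P = [[3, 7], [1, 2]] with P⁻¹ = [[-2, 7], [1, -3]], and M = P·diag(-2, 2)·P⁻¹.
Then M^8 = P·diag(256, 256)·P⁻¹ = [[768, 1792], [256, 512]] · [[-2, 7], [1, -3]] = [[256, 0], [0, 256]].

[[256, 0], [0, 256]]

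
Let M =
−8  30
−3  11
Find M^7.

[[−1142, 3810], [−381, 1271]]

tr M = 3 and det M = 2, so the characteristic polynomial is λ² − (3)λ + (2) with roots 2 and 1.
Eigenvectors give P = [[3, 10], [1, 3]] with P⁻¹ = [[−3, 10], [1, −3]], and M = P·diag(2, 1)·P⁻¹.
Then M^7 = P·diag(128, 1)·P⁻¹ = [[384, 10], [128, 3]] · [[−3, 10], [1, −3]] = [[−1142, 3810], [−381, 1271]].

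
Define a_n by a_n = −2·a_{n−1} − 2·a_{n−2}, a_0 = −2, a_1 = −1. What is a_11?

−160

With companion matrix T = [[−2, −2], [1, 0]], [a_n, a_{n−1}]ᵀ = T·[a_{n−1}, a_{n−2}]ᵀ, so [a_11, a_10]ᵀ = T¹⁰·[a_1, a_0]ᵀ.
T¹⁰ = [[32, 64], [−32, −32]], giving [a_11, a_10]ᵀ = [[−160], [96]].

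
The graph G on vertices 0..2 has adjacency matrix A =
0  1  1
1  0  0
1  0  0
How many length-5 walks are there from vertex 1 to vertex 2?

The number of length-5 walks from vertex 1 to vertex 2 is entry (1,2) of A⁵, where A is the adjacency matrix.
A² = [[2, 0, 0], [0, 1, 1], [0, 1, 1]]
A³ = [[0, 2, 2], [2, 0, 0], [2, 0, 0]]
A⁴ = [[4, 0, 0], [0, 2, 2], [0, 2, 2]]
A⁵ = [[0, 4, 4], [4, 0, 0], [4, 0, 0]]

0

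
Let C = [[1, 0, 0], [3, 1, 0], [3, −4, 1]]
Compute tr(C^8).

C = I + N where N = [[0, 0, 0], [3, 0, 0], [3, −4, 0]] is strictly lower-triangular, so N^3 = 0.
(I + N)^8 = I + 8·N + 28·N^2 = [[1, 0, 0], [24, 1, 0], [−312, −32, 1]].

3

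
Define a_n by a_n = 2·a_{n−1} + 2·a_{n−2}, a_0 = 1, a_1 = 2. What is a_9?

6688

With companion matrix Q = [[2, 2], [1, 0]], [a_n, a_{n−1}]ᵀ = Q·[a_{n−1}, a_{n−2}]ᵀ, so [a_9, a_8]ᵀ = Q⁸·[a_1, a_0]ᵀ.
Q⁸ = [[2448, 1792], [896, 656]], giving [a_9, a_8]ᵀ = [[6688], [2448]].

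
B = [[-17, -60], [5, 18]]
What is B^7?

tr B = 1 and det B = -6, so the characteristic polynomial is λ² − (1)λ + (-6) with roots -2 and 3.
Eigenvectors give P = [[4, -3], [-1, 1]] with P⁻¹ = [[1, 3], [1, 4]], and B = P·diag(-2, 3)·P⁻¹.
Then B^7 = P·diag(-128, 2187)·P⁻¹ = [[-512, -6561], [128, 2187]] · [[1, 3], [1, 4]] = [[-7073, -27780], [2315, 9132]].

[[-7073, -27780], [2315, 9132]]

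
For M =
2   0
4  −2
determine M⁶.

tr M = 0 and det M = −4, so the characteristic polynomial is λ² − (0)λ + (−4) with roots −2 and 2.
Eigenvectors give P = [[0, 1], [−1, 1]] with P⁻¹ = [[1, −1], [1, 0]], and M = P·diag(−2, 2)·P⁻¹.
Then M⁶ = P·diag(64, 64)·P⁻¹ = [[0, 64], [−64, 64]] · [[1, −1], [1, 0]] = [[64, 0], [0, 64]].

[[64, 0], [0, 64]]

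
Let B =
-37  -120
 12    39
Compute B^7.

tr B = 2 and det B = -3, so the characteristic polynomial is λ² − (2)λ + (-3) with roots 3 and -1.
Eigenvectors give P = [[-3, 10], [1, -3]] with P⁻¹ = [[3, 10], [1, 3]], and B = P·diag(3, -1)·P⁻¹.
Then B^7 = P·diag(2187, -1)·P⁻¹ = [[-6561, -10], [2187, 3]] · [[3, 10], [1, 3]] = [[-19693, -65640], [6564, 21879]].

[[-19693, -65640], [6564, 21879]]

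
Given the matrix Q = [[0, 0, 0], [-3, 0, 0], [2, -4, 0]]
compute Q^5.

[[0, 0, 0], [0, 0, 0], [0, 0, 0]]

Q is strictly triangular, hence nilpotent: Q^3 = 0, so Q^5 = 0.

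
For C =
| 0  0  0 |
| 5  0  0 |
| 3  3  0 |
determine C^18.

[[0, 0, 0], [0, 0, 0], [0, 0, 0]]

C is strictly triangular, hence nilpotent: C^3 = 0, so C^18 = 0.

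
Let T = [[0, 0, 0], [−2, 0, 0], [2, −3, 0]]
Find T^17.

[[0, 0, 0], [0, 0, 0], [0, 0, 0]]

T is strictly triangular, hence nilpotent: T^3 = 0, so T^17 = 0.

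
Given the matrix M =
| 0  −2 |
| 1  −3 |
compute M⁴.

tr M = −3 and det M = 2, so the characteristic polynomial is λ² − (−3)λ + (2) with roots −2 and −1.
Eigenvectors give P = [[1, 2], [1, 1]] with P⁻¹ = [[−1, 2], [1, −1]], and M = P·diag(−2, −1)·P⁻¹.
Then M⁴ = P·diag(16, 1)·P⁻¹ = [[16, 2], [16, 1]] · [[−1, 2], [1, −1]] = [[−14, 30], [−15, 31]].

[[−14, 30], [−15, 31]]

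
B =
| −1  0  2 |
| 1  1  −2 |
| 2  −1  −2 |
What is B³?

B² = [[5, −2, −6], [−4, 3, 4], [−7, 1, 10]]
B³ = [[−19, 4, 26], [15, −1, −22], [28, −9, −36]]

[[−19, 4, 26], [15, −1, −22], [28, −9, −36]]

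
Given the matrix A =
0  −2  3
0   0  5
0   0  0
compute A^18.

[[0, 0, 0], [0, 0, 0], [0, 0, 0]]

A is strictly triangular, hence nilpotent: A^3 = 0, so A^18 = 0.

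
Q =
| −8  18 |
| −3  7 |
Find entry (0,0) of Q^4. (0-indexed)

46

tr Q = −1 and det Q = −2, so the characteristic polynomial is λ² − (−1)λ + (−2) with roots −2 and 1.
Eigenvectors give P = [[3, 2], [1, 1]] with P⁻¹ = [[1, −2], [−1, 3]], and Q = P·diag(−2, 1)·P⁻¹.
Then Q^4 = P·diag(16, 1)·P⁻¹ = [[48, 2], [16, 1]] · [[1, −2], [−1, 3]] = [[46, −90], [15, −29]].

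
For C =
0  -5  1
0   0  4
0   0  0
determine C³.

[[0, 0, 0], [0, 0, 0], [0, 0, 0]]

C is strictly triangular, hence nilpotent: C³ = 0, so C³ = 0.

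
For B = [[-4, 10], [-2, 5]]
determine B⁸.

B² = B (a projection; rank 1, trace 1), so B⁸ = B.

[[-4, 10], [-2, 5]]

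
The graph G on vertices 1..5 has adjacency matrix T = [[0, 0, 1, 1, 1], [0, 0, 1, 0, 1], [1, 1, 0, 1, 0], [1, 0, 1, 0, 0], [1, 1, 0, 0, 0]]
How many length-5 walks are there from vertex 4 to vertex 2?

14

The number of length-5 walks from vertex 4 to vertex 2 is entry (4,2) of T^5, where T is the adjacency matrix.
T^2 = [[3, 2, 1, 1, 0], [2, 2, 0, 1, 0], [1, 0, 3, 1, 2], [1, 1, 1, 2, 1], [0, 0, 2, 1, 2]]
T^3 = [[2, 1, 6, 4, 5], [1, 0, 5, 2, 4], [6, 5, 2, 4, 1], [4, 2, 4, 2, 2], [5, 4, 1, 2, 0]]
T^4 = [[15, 11, 7, 8, 3], [11, 9, 3, 6, 1], [7, 3, 15, 8, 11], [8, 6, 8, 8, 6], [3, 1, 11, 6, 9]]
T^5 = [[18, 10, 34, 22, 26], [10, 4, 26, 14, 20], [34, 26, 18, 22, 10], [22, 14, 22, 16, 14], [26, 20, 10, 14, 4]]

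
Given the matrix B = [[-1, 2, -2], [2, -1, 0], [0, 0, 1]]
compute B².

[[5, -4, 0], [-4, 5, -4], [0, 0, 1]]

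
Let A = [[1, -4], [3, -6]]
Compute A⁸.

[[-18659, 25220], [-18915, 25476]]

tr A = -5 and det A = 6, so the characteristic polynomial is λ² − (-5)λ + (6) with roots -3 and -2.
Eigenvectors give P = [[1, 4], [1, 3]] with P⁻¹ = [[-3, 4], [1, -1]], and A = P·diag(-3, -2)·P⁻¹.
Then A⁸ = P·diag(6561, 256)·P⁻¹ = [[6561, 1024], [6561, 768]] · [[-3, 4], [1, -1]] = [[-18659, 25220], [-18915, 25476]].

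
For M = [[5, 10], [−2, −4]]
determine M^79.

[[5, 10], [−2, −4]]

M² = M (a projection; rank 1, trace 1), so M^79 = M.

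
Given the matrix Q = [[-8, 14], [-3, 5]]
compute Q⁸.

tr Q = -3 and det Q = 2, so the characteristic polynomial is λ² − (-3)λ + (2) with roots -2 and -1.
Eigenvectors give P = [[7, 2], [3, 1]] with P⁻¹ = [[1, -2], [-3, 7]], and Q = P·diag(-2, -1)·P⁻¹.
Then Q⁸ = P·diag(256, 1)·P⁻¹ = [[1792, 2], [768, 1]] · [[1, -2], [-3, 7]] = [[1786, -3570], [765, -1529]].

[[1786, -3570], [765, -1529]]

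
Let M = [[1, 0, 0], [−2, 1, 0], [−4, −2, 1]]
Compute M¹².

[[1, 0, 0], [−24, 1, 0], [216, −24, 1]]

M = I + N where N = [[0, 0, 0], [−2, 0, 0], [−4, −2, 0]] is strictly lower-triangular, so N³ = 0.
(I + N)¹² = I + 12·N + 66·N² = [[1, 0, 0], [−24, 1, 0], [216, −24, 1]].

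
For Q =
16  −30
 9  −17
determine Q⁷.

[[646, −1290], [387, −773]]

tr Q = −1 and det Q = −2, so the characteristic polynomial is λ² − (−1)λ + (−2) with roots 1 and −2.
Eigenvectors give P = [[2, −5], [1, −3]] with P⁻¹ = [[3, −5], [1, −2]], and Q = P·diag(1, −2)·P⁻¹.
Then Q⁷ = P·diag(1, −128)·P⁻¹ = [[2, 640], [1, 384]] · [[3, −5], [1, −2]] = [[646, −1290], [387, −773]].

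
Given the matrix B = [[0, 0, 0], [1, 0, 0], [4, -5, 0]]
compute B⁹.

[[0, 0, 0], [0, 0, 0], [0, 0, 0]]

B is strictly triangular, hence nilpotent: B³ = 0, so B⁹ = 0.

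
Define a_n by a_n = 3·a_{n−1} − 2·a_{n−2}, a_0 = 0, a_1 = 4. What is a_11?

8188

With companion matrix Q = [[3, −2], [1, 0]], [a_n, a_{n−1}]ᵀ = Q·[a_{n−1}, a_{n−2}]ᵀ, so [a_11, a_10]ᵀ = Q¹⁰·[a_1, a_0]ᵀ.
Q¹⁰ = [[2047, −2046], [1023, −1022]], giving [a_11, a_10]ᵀ = [[8188], [4092]].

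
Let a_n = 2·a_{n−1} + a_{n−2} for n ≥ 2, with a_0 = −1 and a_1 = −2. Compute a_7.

With companion matrix M = [[2, 1], [1, 0]], [a_n, a_{n−1}]ᵀ = M·[a_{n−1}, a_{n−2}]ᵀ, so [a_7, a_6]ᵀ = M⁶·[a_1, a_0]ᵀ.
M⁶ = [[169, 70], [70, 29]], giving [a_7, a_6]ᵀ = [[−408], [−169]].

−408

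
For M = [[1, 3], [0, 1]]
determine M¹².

[[1, 36], [0, 1]]

M = I + N where N = [[0, 3], [0, 0]] is strictly upper-triangular, so N² = 0.
(I + N)¹² = I + 12·N = [[1, 36], [0, 1]].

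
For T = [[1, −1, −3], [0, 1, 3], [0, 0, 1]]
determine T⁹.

[[1, −9, −135], [0, 1, 27], [0, 0, 1]]

T = I + N where N = [[0, −1, −3], [0, 0, 3], [0, 0, 0]] is strictly upper-triangular, so N³ = 0.
(I + N)⁹ = I + 9·N + 36·N² = [[1, −9, −135], [0, 1, 27], [0, 0, 1]].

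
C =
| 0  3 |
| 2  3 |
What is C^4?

C^2 = [[6, 9], [6, 15]]
C^3 = [[18, 45], [30, 63]]
C^4 = [[90, 189], [126, 279]]

[[90, 189], [126, 279]]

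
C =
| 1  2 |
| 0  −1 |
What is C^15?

[[1, 2], [0, −1]]

C² = I (check: tr C = 0 and det C = −1), so C^15 = C since 15 is odd.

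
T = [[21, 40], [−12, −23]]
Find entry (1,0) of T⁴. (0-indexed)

tr T = −2 and det T = −3, so the characteristic polynomial is λ² − (−2)λ + (−3) with roots −3 and 1.
Eigenvectors give P = [[−5, 2], [3, −1]] with P⁻¹ = [[1, 2], [3, 5]], and T = P·diag(−3, 1)·P⁻¹.
Then T⁴ = P·diag(81, 1)·P⁻¹ = [[−405, 2], [243, −1]] · [[1, 2], [3, 5]] = [[−399, −800], [240, 481]].

240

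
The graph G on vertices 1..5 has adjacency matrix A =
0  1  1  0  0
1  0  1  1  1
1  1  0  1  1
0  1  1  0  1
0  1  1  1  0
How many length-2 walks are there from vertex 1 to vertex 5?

The number of length-2 walks from vertex 1 to vertex 5 is entry (1,5) of A^2, where A is the adjacency matrix.
A^2 = [[2, 1, 1, 2, 2], [1, 4, 3, 2, 2], [1, 3, 4, 2, 2], [2, 2, 2, 3, 2], [2, 2, 2, 2, 3]]

2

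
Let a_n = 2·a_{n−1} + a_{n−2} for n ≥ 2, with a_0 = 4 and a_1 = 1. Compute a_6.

With companion matrix T = [[2, 1], [1, 0]], [a_n, a_{n−1}]ᵀ = T·[a_{n−1}, a_{n−2}]ᵀ, so [a_6, a_5]ᵀ = T⁵·[a_1, a_0]ᵀ.
T⁵ = [[70, 29], [29, 12]], giving [a_6, a_5]ᵀ = [[186], [77]].

186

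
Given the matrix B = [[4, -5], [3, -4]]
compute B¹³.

[[4, -5], [3, -4]]

B² = I (check: tr B = 0 and det B = -1), so B¹³ = B since 13 is odd.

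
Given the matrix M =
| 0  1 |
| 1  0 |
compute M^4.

M² = I (check: tr M = 0 and det M = -1), so M^4 = I since 4 is even.

[[1, 0], [0, 1]]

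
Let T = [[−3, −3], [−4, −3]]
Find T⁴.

T² = [[21, 18], [24, 21]]
T³ = [[−135, −117], [−156, −135]]
T⁴ = [[873, 756], [1008, 873]]

[[873, 756], [1008, 873]]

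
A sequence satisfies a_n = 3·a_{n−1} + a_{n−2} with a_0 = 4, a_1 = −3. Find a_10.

With companion matrix T = [[3, 1], [1, 0]], [a_n, a_{n−1}]ᵀ = T·[a_{n−1}, a_{n−2}]ᵀ, so [a_10, a_9]ᵀ = T⁹·[a_1, a_0]ᵀ.
T⁹ = [[42837, 12970], [12970, 3927]], giving [a_10, a_9]ᵀ = [[−76631], [−23202]].

−76631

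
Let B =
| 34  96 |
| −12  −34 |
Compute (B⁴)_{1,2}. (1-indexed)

tr B = 0 and det B = −4, so the characteristic polynomial is λ² − (0)λ + (−4) with roots 2 and −2.
Eigenvectors give P = [[−3, −8], [1, 3]] with P⁻¹ = [[−3, −8], [1, 3]], and B = P·diag(2, −2)·P⁻¹.
Then B⁴ = P·diag(16, 16)·P⁻¹ = [[−48, −128], [16, 48]] · [[−3, −8], [1, 3]] = [[16, 0], [0, 16]].

0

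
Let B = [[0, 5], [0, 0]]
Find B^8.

[[0, 0], [0, 0]]

B is strictly triangular, hence nilpotent: B^2 = 0, so B^8 = 0.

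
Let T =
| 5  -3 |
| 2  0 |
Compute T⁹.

[[58025, -57513], [38342, -37830]]

tr T = 5 and det T = 6, so the characteristic polynomial is λ² − (5)λ + (6) with roots 2 and 3.
Eigenvectors give P = [[1, -3], [1, -2]] with P⁻¹ = [[-2, 3], [-1, 1]], and T = P·diag(2, 3)·P⁻¹.
Then T⁹ = P·diag(512, 19683)·P⁻¹ = [[512, -59049], [512, -39366]] · [[-2, 3], [-1, 1]] = [[58025, -57513], [38342, -37830]].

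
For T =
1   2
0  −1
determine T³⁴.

T² = I (check: tr T = 0 and det T = −1), so T³⁴ = I since 34 is even.

[[1, 0], [0, 1]]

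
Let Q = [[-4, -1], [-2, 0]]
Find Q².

[[18, 4], [8, 2]]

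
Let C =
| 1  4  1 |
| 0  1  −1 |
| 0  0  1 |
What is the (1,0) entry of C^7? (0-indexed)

C = I + N where N = [[0, 4, 1], [0, 0, −1], [0, 0, 0]] is strictly upper-triangular, so N^3 = 0.
(I + N)^7 = I + 7·N + 21·N^2 = [[1, 28, −77], [0, 1, −7], [0, 0, 1]].

0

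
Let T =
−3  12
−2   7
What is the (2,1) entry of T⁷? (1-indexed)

tr T = 4 and det T = 3, so the characteristic polynomial is λ² − (4)λ + (3) with roots 3 and 1.
Eigenvectors give P = [[2, 3], [1, 1]] with P⁻¹ = [[−1, 3], [1, −2]], and T = P·diag(3, 1)·P⁻¹.
Then T⁷ = P·diag(2187, 1)·P⁻¹ = [[4374, 3], [2187, 1]] · [[−1, 3], [1, −2]] = [[−4371, 13116], [−2186, 6559]].

−2186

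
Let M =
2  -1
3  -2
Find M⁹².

M² = I (check: tr M = 0 and det M = -1), so M⁹² = I since 92 is even.

[[1, 0], [0, 1]]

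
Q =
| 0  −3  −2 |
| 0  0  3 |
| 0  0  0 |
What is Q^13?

Q is strictly triangular, hence nilpotent: Q^3 = 0, so Q^13 = 0.

[[0, 0, 0], [0, 0, 0], [0, 0, 0]]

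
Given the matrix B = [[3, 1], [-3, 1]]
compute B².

[[6, 4], [-12, -2]]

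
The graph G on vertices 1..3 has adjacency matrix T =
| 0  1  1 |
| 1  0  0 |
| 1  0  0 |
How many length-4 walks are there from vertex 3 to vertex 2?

2

The number of length-4 walks from vertex 3 to vertex 2 is entry (3,2) of T⁴, where T is the adjacency matrix.
T² = [[2, 0, 0], [0, 1, 1], [0, 1, 1]]
T³ = [[0, 2, 2], [2, 0, 0], [2, 0, 0]]
T⁴ = [[4, 0, 0], [0, 2, 2], [0, 2, 2]]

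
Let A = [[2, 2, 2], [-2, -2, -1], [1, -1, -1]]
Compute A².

[[2, -2, 0], [-1, 1, -1], [3, 5, 4]]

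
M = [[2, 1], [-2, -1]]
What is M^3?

M^2 = [[2, 1], [-2, -1]]
M^3 = [[2, 1], [-2, -1]]

[[2, 1], [-2, -1]]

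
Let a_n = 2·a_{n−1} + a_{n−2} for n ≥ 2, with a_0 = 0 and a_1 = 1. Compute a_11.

With companion matrix C = [[2, 1], [1, 0]], [a_n, a_{n−1}]ᵀ = C·[a_{n−1}, a_{n−2}]ᵀ, so [a_11, a_10]ᵀ = C¹⁰·[a_1, a_0]ᵀ.
C¹⁰ = [[5741, 2378], [2378, 985]], giving [a_11, a_10]ᵀ = [[5741], [2378]].

5741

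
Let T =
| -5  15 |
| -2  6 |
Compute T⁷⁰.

T² = T (a projection; rank 1, trace 1), so T⁷⁰ = T.

[[-5, 15], [-2, 6]]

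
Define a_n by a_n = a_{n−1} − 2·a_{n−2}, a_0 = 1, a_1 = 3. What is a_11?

91

With companion matrix Q = [[1, −2], [1, 0]], [a_n, a_{n−1}]ᵀ = Q·[a_{n−1}, a_{n−2}]ᵀ, so [a_11, a_10]ᵀ = Q^10·[a_1, a_0]ᵀ.
Q^10 = [[23, 22], [−11, 34]], giving [a_11, a_10]ᵀ = [[91], [1]].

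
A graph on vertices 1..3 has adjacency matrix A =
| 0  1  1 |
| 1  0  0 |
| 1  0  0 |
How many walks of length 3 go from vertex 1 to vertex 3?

2

The number of length-3 walks from vertex 1 to vertex 3 is entry (1,3) of A^3, where A is the adjacency matrix.
A^2 = [[2, 0, 0], [0, 1, 1], [0, 1, 1]]
A^3 = [[0, 2, 2], [2, 0, 0], [2, 0, 0]]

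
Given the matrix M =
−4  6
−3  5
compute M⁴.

[[−14, 30], [−15, 31]]

tr M = 1 and det M = −2, so the characteristic polynomial is λ² − (1)λ + (−2) with roots −1 and 2.
Eigenvectors give P = [[−2, 1], [−1, 1]] with P⁻¹ = [[−1, 1], [−1, 2]], and M = P·diag(−1, 2)·P⁻¹.
Then M⁴ = P·diag(1, 16)·P⁻¹ = [[−2, 16], [−1, 16]] · [[−1, 1], [−1, 2]] = [[−14, 30], [−15, 31]].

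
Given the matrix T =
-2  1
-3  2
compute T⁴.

T² = I (check: tr T = 0 and det T = -1), so T⁴ = I since 4 is even.

[[1, 0], [0, 1]]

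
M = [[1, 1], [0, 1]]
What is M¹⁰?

[[1, 10], [0, 1]]

M = I + N where N = [[0, 1], [0, 0]] is strictly upper-triangular, so N² = 0.
(I + N)¹⁰ = I + 10·N = [[1, 10], [0, 1]].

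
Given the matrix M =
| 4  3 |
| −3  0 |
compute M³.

M² = [[7, 12], [−12, −9]]
M³ = [[−8, 21], [−21, −36]]

[[−8, 21], [−21, −36]]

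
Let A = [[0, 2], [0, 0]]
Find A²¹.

A is strictly triangular, hence nilpotent: A² = 0, so A²¹ = 0.

[[0, 0], [0, 0]]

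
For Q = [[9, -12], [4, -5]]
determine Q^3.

tr Q = 4 and det Q = 3, so the characteristic polynomial is λ² − (4)λ + (3) with roots 3 and 1.
Eigenvectors give P = [[2, -3], [1, -2]] with P⁻¹ = [[2, -3], [1, -2]], and Q = P·diag(3, 1)·P⁻¹.
Then Q^3 = P·diag(27, 1)·P⁻¹ = [[54, -3], [27, -2]] · [[2, -3], [1, -2]] = [[105, -156], [52, -77]].

[[105, -156], [52, -77]]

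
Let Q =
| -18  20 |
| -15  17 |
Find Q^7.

[[-9132, 9260], [-6945, 7073]]

tr Q = -1 and det Q = -6, so the characteristic polynomial is λ² − (-1)λ + (-6) with roots -3 and 2.
Eigenvectors give P = [[4, 1], [3, 1]] with P⁻¹ = [[1, -1], [-3, 4]], and Q = P·diag(-3, 2)·P⁻¹.
Then Q^7 = P·diag(-2187, 128)·P⁻¹ = [[-8748, 128], [-6561, 128]] · [[1, -1], [-3, 4]] = [[-9132, 9260], [-6945, 7073]].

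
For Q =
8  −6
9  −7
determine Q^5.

[[98, −66], [99, −67]]

tr Q = 1 and det Q = −2, so the characteristic polynomial is λ² − (1)λ + (−2) with roots −1 and 2.
Eigenvectors give P = [[2, −1], [3, −1]] with P⁻¹ = [[−1, 1], [−3, 2]], and Q = P·diag(−1, 2)·P⁻¹.
Then Q^5 = P·diag(−1, 32)·P⁻¹ = [[−2, −32], [−3, −32]] · [[−1, 1], [−3, 2]] = [[98, −66], [99, −67]].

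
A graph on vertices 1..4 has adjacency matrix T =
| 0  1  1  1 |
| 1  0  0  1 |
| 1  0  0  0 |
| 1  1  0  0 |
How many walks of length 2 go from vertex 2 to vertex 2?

2

The number of length-2 walks from vertex 2 to vertex 2 is entry (2,2) of T², where T is the adjacency matrix.
T² = [[3, 1, 0, 1], [1, 2, 1, 1], [0, 1, 1, 1], [1, 1, 1, 2]]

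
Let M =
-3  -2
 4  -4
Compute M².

[[1, 14], [-28, 8]]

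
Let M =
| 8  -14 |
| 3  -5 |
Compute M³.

[[50, -98], [21, -41]]

tr M = 3 and det M = 2, so the characteristic polynomial is λ² − (3)λ + (2) with roots 1 and 2.
Eigenvectors give P = [[2, 7], [1, 3]] with P⁻¹ = [[-3, 7], [1, -2]], and M = P·diag(1, 2)·P⁻¹.
Then M³ = P·diag(1, 8)·P⁻¹ = [[2, 56], [1, 24]] · [[-3, 7], [1, -2]] = [[50, -98], [21, -41]].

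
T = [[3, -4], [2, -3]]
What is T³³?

[[3, -4], [2, -3]]

T² = I (check: tr T = 0 and det T = -1), so T³³ = T since 33 is odd.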